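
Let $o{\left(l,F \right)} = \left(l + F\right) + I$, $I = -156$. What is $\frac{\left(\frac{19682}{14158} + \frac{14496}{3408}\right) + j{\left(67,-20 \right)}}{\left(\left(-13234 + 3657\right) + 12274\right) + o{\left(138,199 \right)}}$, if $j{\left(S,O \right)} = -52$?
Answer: $- \frac{23299099}{1446508702} \approx -0.016107$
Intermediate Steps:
$o{\left(l,F \right)} = -156 + F + l$ ($o{\left(l,F \right)} = \left(l + F\right) - 156 = \left(F + l\right) - 156 = -156 + F + l$)
$\frac{\left(\frac{19682}{14158} + \frac{14496}{3408}\right) + j{\left(67,-20 \right)}}{\left(\left(-13234 + 3657\right) + 12274\right) + o{\left(138,199 \right)}} = \frac{\left(\frac{19682}{14158} + \frac{14496}{3408}\right) - 52}{\left(\left(-13234 + 3657\right) + 12274\right) + \left(-156 + 199 + 138\right)} = \frac{\left(19682 \cdot \frac{1}{14158} + 14496 \cdot \frac{1}{3408}\right) - 52}{\left(-9577 + 12274\right) + 181} = \frac{\left(\frac{9841}{7079} + \frac{302}{71}\right) - 52}{2697 + 181} = \frac{\frac{2836569}{502609} - 52}{2878} = \left(- \frac{23299099}{502609}\right) \frac{1}{2878} = - \frac{23299099}{1446508702}$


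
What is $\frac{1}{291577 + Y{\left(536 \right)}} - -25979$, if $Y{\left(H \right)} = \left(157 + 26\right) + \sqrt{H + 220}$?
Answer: $\frac{78979775585787}{3040139173} - \frac{3 \sqrt{21}}{42561948422} \approx 25979.0$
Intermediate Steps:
$Y{\left(H \right)} = 183 + \sqrt{220 + H}$
$\frac{1}{291577 + Y{\left(536 \right)}} - -25979 = \frac{1}{291577 + \left(183 + \sqrt{220 + 536}\right)} - -25979 = \frac{1}{291577 + \left(183 + \sqrt{756}\right)} + 25979 = \frac{1}{291577 + \left(183 + 6 \sqrt{21}\right)} + 25979 = \frac{1}{291760 + 6 \sqrt{21}} + 25979 = 25979 + \frac{1}{291760 + 6 \sqrt{21}}$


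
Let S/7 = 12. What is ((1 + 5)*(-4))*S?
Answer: -2016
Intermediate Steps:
S = 84 (S = 7*12 = 84)
((1 + 5)*(-4))*S = ((1 + 5)*(-4))*84 = (6*(-4))*84 = -24*84 = -2016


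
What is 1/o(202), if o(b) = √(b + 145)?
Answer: √347/347 ≈ 0.053683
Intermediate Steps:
o(b) = √(145 + b)
1/o(202) = 1/(√(145 + 202)) = 1/(√347) = √347/347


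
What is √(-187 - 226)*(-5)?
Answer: -5*I*√413 ≈ -101.61*I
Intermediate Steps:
√(-187 - 226)*(-5) = √(-413)*(-5) = (I*√413)*(-5) = -5*I*√413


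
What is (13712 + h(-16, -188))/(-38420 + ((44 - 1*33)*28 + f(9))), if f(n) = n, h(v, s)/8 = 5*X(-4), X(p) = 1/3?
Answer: -41176/114309 ≈ -0.36022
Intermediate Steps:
X(p) = 1/3
h(v, s) = 40/3 (h(v, s) = 8*(5*(1/3)) = 8*(5/3) = 40/3)
(13712 + h(-16, -188))/(-38420 + ((44 - 1*33)*28 + f(9))) = (13712 + 40/3)/(-38420 + ((44 - 1*33)*28 + 9)) = 41176/(3*(-38420 + ((44 - 33)*28 + 9))) = 41176/(3*(-38420 + (11*28 + 9))) = 41176/(3*(-38420 + (308 + 9))) = 41176/(3*(-38420 + 317)) = (41176/3)/(-38103) = (41176/3)*(-1/38103) = -41176/114309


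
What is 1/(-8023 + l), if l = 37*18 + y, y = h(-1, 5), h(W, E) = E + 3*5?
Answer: -1/7337 ≈ -0.00013630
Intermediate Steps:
h(W, E) = 15 + E (h(W, E) = E + 15 = 15 + E)
y = 20 (y = 15 + 5 = 20)
l = 686 (l = 37*18 + 20 = 666 + 20 = 686)
1/(-8023 + l) = 1/(-8023 + 686) = 1/(-7337) = -1/7337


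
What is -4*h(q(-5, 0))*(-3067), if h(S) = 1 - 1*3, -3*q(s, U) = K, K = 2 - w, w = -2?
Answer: -24536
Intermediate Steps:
K = 4 (K = 2 - 1*(-2) = 2 + 2 = 4)
q(s, U) = -4/3 (q(s, U) = -⅓*4 = -4/3)
h(S) = -2 (h(S) = 1 - 3 = -2)
-4*h(q(-5, 0))*(-3067) = -4*(-2)*(-3067) = 8*(-3067) = -24536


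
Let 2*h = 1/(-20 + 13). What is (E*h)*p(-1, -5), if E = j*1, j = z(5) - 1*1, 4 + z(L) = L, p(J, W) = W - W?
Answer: 0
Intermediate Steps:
p(J, W) = 0
z(L) = -4 + L
j = 0 (j = (-4 + 5) - 1*1 = 1 - 1 = 0)
E = 0 (E = 0*1 = 0)
h = -1/14 (h = 1/(2*(-20 + 13)) = (½)/(-7) = (½)*(-⅐) = -1/14 ≈ -0.071429)
(E*h)*p(-1, -5) = (0*(-1/14))*0 = 0*0 = 0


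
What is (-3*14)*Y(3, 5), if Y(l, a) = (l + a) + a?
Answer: -546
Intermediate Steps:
Y(l, a) = l + 2*a (Y(l, a) = (a + l) + a = l + 2*a)
(-3*14)*Y(3, 5) = (-3*14)*(3 + 2*5) = -42*(3 + 10) = -42*13 = -546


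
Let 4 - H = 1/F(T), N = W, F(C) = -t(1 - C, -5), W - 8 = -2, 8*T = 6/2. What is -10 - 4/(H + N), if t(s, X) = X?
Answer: -510/49 ≈ -10.408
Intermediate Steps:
T = 3/8 (T = (6/2)/8 = (6*(½))/8 = (⅛)*3 = 3/8 ≈ 0.37500)
W = 6 (W = 8 - 2 = 6)
F(C) = 5 (F(C) = -1*(-5) = 5)
N = 6
H = 19/5 (H = 4 - 1/5 = 4 - 1*⅕ = 4 - ⅕ = 19/5 ≈ 3.8000)
-10 - 4/(H + N) = -10 - 4/(19/5 + 6) = -10 - 4/(49/5) = -10 + (5/49)*(-4) = -10 - 20/49 = -510/49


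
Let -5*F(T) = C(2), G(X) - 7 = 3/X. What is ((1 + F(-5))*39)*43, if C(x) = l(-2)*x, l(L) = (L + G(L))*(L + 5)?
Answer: -26832/5 ≈ -5366.4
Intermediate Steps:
G(X) = 7 + 3/X
l(L) = (5 + L)*(7 + L + 3/L) (l(L) = (L + (7 + 3/L))*(L + 5) = (7 + L + 3/L)*(5 + L) = (5 + L)*(7 + L + 3/L))
C(x) = 21*x/2 (C(x) = (38 + (-2)² + 12*(-2) + 15/(-2))*x = (38 + 4 - 24 + 15*(-½))*x = (38 + 4 - 24 - 15/2)*x = 21*x/2)
F(T) = -21/5 (F(T) = -21*2/10 = -⅕*21 = -21/5)
((1 + F(-5))*39)*43 = ((1 - 21/5)*39)*43 = -16/5*39*43 = -624/5*43 = -26832/5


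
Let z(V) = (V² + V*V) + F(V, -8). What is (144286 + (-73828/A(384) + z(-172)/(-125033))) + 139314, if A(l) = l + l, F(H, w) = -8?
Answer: 6805877796799/24006336 ≈ 2.8350e+5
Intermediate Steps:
A(l) = 2*l
z(V) = -8 + 2*V² (z(V) = (V² + V*V) - 8 = (V² + V²) - 8 = 2*V² - 8 = -8 + 2*V²)
(144286 + (-73828/A(384) + z(-172)/(-125033))) + 139314 = (144286 + (-73828/(2*384) + (-8 + 2*(-172)²)/(-125033))) + 139314 = (144286 + (-73828/768 + (-8 + 2*29584)*(-1/125033))) + 139314 = (144286 + (-73828*1/768 + (-8 + 59168)*(-1/125033))) + 139314 = (144286 + (-18457/192 + 59160*(-1/125033))) + 139314 = (144286 + (-18457/192 - 59160/125033)) + 139314 = (144286 - 2319092801/24006336) + 139314 = 3461459103295/24006336 + 139314 = 6805877796799/24006336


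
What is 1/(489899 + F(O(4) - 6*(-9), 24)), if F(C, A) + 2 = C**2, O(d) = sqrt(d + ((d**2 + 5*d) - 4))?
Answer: 1/493497 ≈ 2.0264e-6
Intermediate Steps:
O(d) = sqrt(-4 + d**2 + 6*d) (O(d) = sqrt(d + (-4 + d**2 + 5*d)) = sqrt(-4 + d**2 + 6*d))
F(C, A) = -2 + C**2
1/(489899 + F(O(4) - 6*(-9), 24)) = 1/(489899 + (-2 + (sqrt(-4 + 4**2 + 6*4) - 6*(-9))**2)) = 1/(489899 + (-2 + (sqrt(-4 + 16 + 24) + 54)**2)) = 1/(489899 + (-2 + (sqrt(36) + 54)**2)) = 1/(489899 + (-2 + (6 + 54)**2)) = 1/(489899 + (-2 + 60**2)) = 1/(489899 + (-2 + 3600)) = 1/(489899 + 3598) = 1/493497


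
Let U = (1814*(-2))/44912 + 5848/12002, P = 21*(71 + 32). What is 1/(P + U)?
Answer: 3963484/8574626937 ≈ 0.00046223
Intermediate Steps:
P = 2163 (P = 21*103 = 2163)
U = 1611045/3963484 (U = -3628*1/44912 + 5848*(1/12002) = -907/11228 + 172/353 = 1611045/3963484 ≈ 0.40647)
1/(P + U) = 1/(2163 + 1611045/3963484) = 1/(8574626937/3963484) = 3963484/8574626937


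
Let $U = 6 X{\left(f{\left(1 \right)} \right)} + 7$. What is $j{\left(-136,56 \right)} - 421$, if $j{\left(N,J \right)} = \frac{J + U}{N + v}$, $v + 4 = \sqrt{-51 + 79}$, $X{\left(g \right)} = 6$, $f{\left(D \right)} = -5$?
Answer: $- \frac{98258}{233} - \frac{33 \sqrt{7}}{3262} \approx -421.73$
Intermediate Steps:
$U = 43$ ($U = 6 \cdot 6 + 7 = 36 + 7 = 43$)
$v = -4 + 2 \sqrt{7}$ ($v = -4 + \sqrt{-51 + 79} = -4 + \sqrt{28} = -4 + 2 \sqrt{7} \approx 1.2915$)
$j{\left(N,J \right)} = \frac{43 + J}{-4 + N + 2 \sqrt{7}}$ ($j{\left(N,J \right)} = \frac{J + 43}{N - \left(4 - 2 \sqrt{7}\right)} = \frac{43 + J}{-4 + N + 2 \sqrt{7}}$)
$j{\left(-136,56 \right)} - 421 = \frac{43 + 56}{-4 - 136 + 2 \sqrt{7}} - 421 = \frac{1}{-140 + 2 \sqrt{7}} \cdot 99 - 421 = \frac{99}{-140 + 2 \sqrt{7}} - 421 = -421 + \frac{99}{-140 + 2 \sqrt{7}}$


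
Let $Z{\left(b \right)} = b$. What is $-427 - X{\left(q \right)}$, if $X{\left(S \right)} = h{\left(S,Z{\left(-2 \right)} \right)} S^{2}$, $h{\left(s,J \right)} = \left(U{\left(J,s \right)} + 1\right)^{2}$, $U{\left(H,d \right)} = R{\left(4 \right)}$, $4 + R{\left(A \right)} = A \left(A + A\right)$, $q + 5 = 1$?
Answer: $-13883$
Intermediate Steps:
$q = -4$ ($q = -5 + 1 = -4$)
$R{\left(A \right)} = -4 + 2 A^{2}$ ($R{\left(A \right)} = -4 + A \left(A + A\right) = -4 + A 2 A = -4 + 2 A^{2}$)
$U{\left(H,d \right)} = 28$ ($U{\left(H,d \right)} = -4 + 2 \cdot 4^{2} = -4 + 2 \cdot 16 = -4 + 32 = 28$)
$h{\left(s,J \right)} = 841$ ($h{\left(s,J \right)} = \left(28 + 1\right)^{2} = 29^{2} = 841$)
$X{\left(S \right)} = 841 S^{2}$
$-427 - X{\left(q \right)} = -427 - 841 \left(-4\right)^{2} = -427 - 841 \cdot 16 = -427 - 13456 = -13883$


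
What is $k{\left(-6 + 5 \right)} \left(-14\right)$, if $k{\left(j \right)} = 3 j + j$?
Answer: $56$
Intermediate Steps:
$k{\left(j \right)} = 4 j$
$k{\left(-6 + 5 \right)} \left(-14\right) = 4 \left(-6 + 5\right) \left(-14\right) = 4 \left(-1\right) \left(-14\right) = \left(-4\right) \left(-14\right) = 56$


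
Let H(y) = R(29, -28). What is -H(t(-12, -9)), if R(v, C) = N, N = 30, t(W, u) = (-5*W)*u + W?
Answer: -30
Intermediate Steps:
t(W, u) = W - 5*W*u (t(W, u) = -5*W*u + W = W - 5*W*u)
R(v, C) = 30
H(y) = 30
-H(t(-12, -9)) = -1*30 = -30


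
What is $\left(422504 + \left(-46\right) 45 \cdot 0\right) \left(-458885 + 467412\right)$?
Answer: $3602691608$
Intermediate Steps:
$\left(422504 + \left(-46\right) 45 \cdot 0\right) \left(-458885 + 467412\right) = \left(422504 - 0\right) 8527 = \left(422504 + 0\right) 8527 = 422504 \cdot 8527 = 3602691608$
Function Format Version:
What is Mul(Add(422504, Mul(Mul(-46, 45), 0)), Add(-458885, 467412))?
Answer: 3602691608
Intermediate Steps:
Mul(Add(422504, Mul(Mul(-46, 45), 0)), Add(-458885, 467412)) = Mul(Add(422504, Mul(-2070, 0)), 8527) = Mul(Add(422504, 0), 8527) = Mul(422504, 8527) = 3602691608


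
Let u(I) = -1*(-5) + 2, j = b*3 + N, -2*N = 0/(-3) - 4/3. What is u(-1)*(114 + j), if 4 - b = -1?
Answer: 2723/3 ≈ 907.67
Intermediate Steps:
b = 5 (b = 4 - 1*(-1) = 4 + 1 = 5)
N = ⅔ (N = -(0/(-3) - 4/3)/2 = -(0*(-⅓) - 4*⅓)/2 = -(0 - 4/3)/2 = -½*(-4/3) = ⅔ ≈ 0.66667)
j = 47/3 (j = 5*3 + ⅔ = 15 + ⅔ = 47/3 ≈ 15.667)
u(I) = 7 (u(I) = 5 + 2 = 7)
u(-1)*(114 + j) = 7*(114 + 47/3) = 7*(389/3) = 2723/3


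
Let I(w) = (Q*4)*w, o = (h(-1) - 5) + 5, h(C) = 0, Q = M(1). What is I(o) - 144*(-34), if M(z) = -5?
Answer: 4896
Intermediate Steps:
Q = -5
o = 0 (o = (0 - 5) + 5 = -5 + 5 = 0)
I(w) = -20*w (I(w) = (-5*4)*w = -20*w)
I(o) - 144*(-34) = -20*0 - 144*(-34) = 0 + 4896 = 4896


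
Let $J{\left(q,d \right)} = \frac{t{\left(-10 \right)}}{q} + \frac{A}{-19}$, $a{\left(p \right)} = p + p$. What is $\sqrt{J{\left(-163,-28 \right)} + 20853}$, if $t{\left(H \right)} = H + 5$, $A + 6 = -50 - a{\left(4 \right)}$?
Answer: $\frac{2 \sqrt{50010563499}}{3097} \approx 144.42$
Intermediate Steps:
$a{\left(p \right)} = 2 p$
$A = -64$ ($A = -6 - \left(50 + 2 \cdot 4\right) = -6 - 58 = -64$)
$t{\left(H \right)} = 5 + H$
$J{\left(q,d \right)} = \frac{64}{19} - \frac{5}{q}$ ($J{\left(q,d \right)} = \frac{5 - 10}{q} - \frac{64}{-19} = - \frac{5}{q} - - \frac{64}{19} = - \frac{5}{q} + \frac{64}{19} = \frac{64}{19} - \frac{5}{q}$)
$\sqrt{J{\left(-163,-28 \right)} + 20853} = \sqrt{\left(\frac{64}{19} - \frac{5}{-163}\right) + 20853} = \sqrt{\left(\frac{64}{19} - - \frac{5}{163}\right) + 20853} = \sqrt{\left(\frac{64}{19} + \frac{5}{163}\right) + 20853} = \sqrt{\frac{10527}{3097} + 20853} = \sqrt{\frac{64592268}{3097}} = \frac{2 \sqrt{50010563499}}{3097}$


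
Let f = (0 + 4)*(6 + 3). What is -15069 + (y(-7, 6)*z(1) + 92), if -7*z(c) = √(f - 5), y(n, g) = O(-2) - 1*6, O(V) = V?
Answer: -14977 + 8*√31/7 ≈ -14971.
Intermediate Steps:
f = 36 (f = 4*9 = 36)
y(n, g) = -8 (y(n, g) = -2 - 1*6 = -2 - 6 = -8)
z(c) = -√31/7 (z(c) = -√(36 - 5)/7 = -√31/7)
-15069 + (y(-7, 6)*z(1) + 92) = -15069 + (-(-8)*√31/7 + 92) = -15069 + (8*√31/7 + 92) = -15069 + (92 + 8*√31/7) = -14977 + 8*√31/7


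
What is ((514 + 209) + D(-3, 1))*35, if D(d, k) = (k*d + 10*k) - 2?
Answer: 25480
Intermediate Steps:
D(d, k) = -2 + 10*k + d*k (D(d, k) = (d*k + 10*k) - 2 = (10*k + d*k) - 2 = -2 + 10*k + d*k)
((514 + 209) + D(-3, 1))*35 = ((514 + 209) + (-2 + 10*1 - 3*1))*35 = (723 + (-2 + 10 - 3))*35 = (723 + 5)*35 = 728*35 = 25480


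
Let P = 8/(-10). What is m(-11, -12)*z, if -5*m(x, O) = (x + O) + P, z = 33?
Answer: 3927/25 ≈ 157.08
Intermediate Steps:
P = -⅘ (P = 8*(-⅒) = -⅘ ≈ -0.80000)
m(x, O) = 4/25 - O/5 - x/5 (m(x, O) = -((x + O) - ⅘)/5 = -((O + x) - ⅘)/5 = -(-⅘ + O + x)/5 = 4/25 - O/5 - x/5)
m(-11, -12)*z = (4/25 - ⅕*(-12) - ⅕*(-11))*33 = (4/25 + 12/5 + 11/5)*33 = (119/25)*33 = 3927/25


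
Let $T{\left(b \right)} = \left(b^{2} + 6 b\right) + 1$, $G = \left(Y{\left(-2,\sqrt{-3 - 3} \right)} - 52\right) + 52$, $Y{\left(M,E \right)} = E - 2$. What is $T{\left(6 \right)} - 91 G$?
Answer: $255 - 91 i \sqrt{6} \approx 255.0 - 222.9 i$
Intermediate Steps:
$Y{\left(M,E \right)} = -2 + E$
$G = -2 + i \sqrt{6}$ ($G = \left(\left(-2 + \sqrt{-3 - 3}\right) - 52\right) + 52 = \left(\left(-2 + \sqrt{-6}\right) - 52\right) + 52 = \left(\left(-2 + i \sqrt{6}\right) - 52\right) + 52 = \left(-54 + i \sqrt{6}\right) + 52 = -2 + i \sqrt{6} \approx -2.0 + 2.4495 i$)
$T{\left(b \right)} = 1 + b^{2} + 6 b$
$T{\left(6 \right)} - 91 G = \left(1 + 6^{2} + 6 \cdot 6\right) - 91 \left(-2 + i \sqrt{6}\right) = \left(1 + 36 + 36\right) + \left(182 - 91 i \sqrt{6}\right) = 73 + \left(182 - 91 i \sqrt{6}\right) = 255 - 91 i \sqrt{6}$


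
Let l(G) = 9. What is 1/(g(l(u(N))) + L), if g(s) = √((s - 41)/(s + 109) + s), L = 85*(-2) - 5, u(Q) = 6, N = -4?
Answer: -2065/361272 - √30385/1806360 ≈ -0.0058124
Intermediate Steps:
L = -175 (L = -170 - 5 = -175)
g(s) = √(s + (-41 + s)/(109 + s)) (g(s) = √((-41 + s)/(109 + s) + s) = √(s + (-41 + s)/(109 + s)))
1/(g(l(u(N))) + L) = 1/(√((-41 + 9 + 9*(109 + 9))/(109 + 9)) - 175) = 1/(√((-41 + 9 + 9*118)/118) - 175) = 1/(√((-41 + 9 + 1062)/118) - 175) = 1/(√((1/118)*1030) - 175) = 1/(√(515/59) - 175) = 1/(√30385/59 - 175) = 1/(-175 + √30385/59)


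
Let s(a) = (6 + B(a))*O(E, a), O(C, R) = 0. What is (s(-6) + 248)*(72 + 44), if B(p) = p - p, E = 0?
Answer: 28768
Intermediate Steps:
B(p) = 0
s(a) = 0 (s(a) = (6 + 0)*0 = 6*0 = 0)
(s(-6) + 248)*(72 + 44) = (0 + 248)*(72 + 44) = 248*116 = 28768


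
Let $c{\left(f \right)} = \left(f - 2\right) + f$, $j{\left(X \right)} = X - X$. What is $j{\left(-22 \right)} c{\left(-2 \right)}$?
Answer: $0$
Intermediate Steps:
$j{\left(X \right)} = 0$
$c{\left(f \right)} = -2 + 2 f$ ($c{\left(f \right)} = \left(-2 + f\right) + f = -2 + 2 f$)
$j{\left(-22 \right)} c{\left(-2 \right)} = 0 \left(-2 + 2 \left(-2\right)\right) = 0 \left(-2 - 4\right) = 0 \left(-6\right) = 0$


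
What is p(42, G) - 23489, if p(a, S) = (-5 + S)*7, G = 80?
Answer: -22964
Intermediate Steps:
p(a, S) = -35 + 7*S
p(42, G) - 23489 = (-35 + 7*80) - 23489 = (-35 + 560) - 23489 = 525 - 23489 = -22964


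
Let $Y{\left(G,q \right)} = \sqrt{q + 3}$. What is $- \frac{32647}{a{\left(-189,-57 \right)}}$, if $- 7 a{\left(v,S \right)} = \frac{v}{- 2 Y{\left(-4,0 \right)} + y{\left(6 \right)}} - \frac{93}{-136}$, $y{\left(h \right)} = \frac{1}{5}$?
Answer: $- \frac{1619544801896}{5496966543} + \frac{4438216003200 \sqrt{3}}{1832322181} \approx 3900.7$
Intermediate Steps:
$Y{\left(G,q \right)} = \sqrt{3 + q}$
$y{\left(h \right)} = \frac{1}{5}$
$a{\left(v,S \right)} = - \frac{93}{952} - \frac{v}{7 \left(\frac{1}{5} - 2 \sqrt{3}\right)}$ ($a{\left(v,S \right)} = - \frac{\frac{v}{- 2 \sqrt{3 + 0} + \frac{1}{5}} - \frac{93}{-136}}{7} = - \frac{\frac{v}{- 2 \sqrt{3} + \frac{1}{5}} - - \frac{93}{136}}{7} = - \frac{\frac{v}{\frac{1}{5} - 2 \sqrt{3}} + \frac{93}{136}}{7} = - \frac{\frac{93}{136} + \frac{v}{\frac{1}{5} - 2 \sqrt{3}}}{7} = - \frac{93}{952} - \frac{v}{7 \left(\frac{1}{5} - 2 \sqrt{3}\right)}$)
$- \frac{32647}{a{\left(-189,-57 \right)}} = - \frac{32647}{- \frac{93}{952} + \frac{5}{2093} \left(-189\right) + \frac{50}{2093} \left(-189\right) \sqrt{3}} = - \frac{32647}{- \frac{93}{952} - \frac{135}{299} - \frac{1350 \sqrt{3}}{299}} = - \frac{32647}{- \frac{156327}{284648} - \frac{1350 \sqrt{3}}{299}}$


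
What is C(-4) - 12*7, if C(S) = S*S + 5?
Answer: -63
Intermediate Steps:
C(S) = 5 + S² (C(S) = S² + 5 = 5 + S²)
C(-4) - 12*7 = (5 + (-4)²) - 12*7 = (5 + 16) - 84 = 21 - 84 = -63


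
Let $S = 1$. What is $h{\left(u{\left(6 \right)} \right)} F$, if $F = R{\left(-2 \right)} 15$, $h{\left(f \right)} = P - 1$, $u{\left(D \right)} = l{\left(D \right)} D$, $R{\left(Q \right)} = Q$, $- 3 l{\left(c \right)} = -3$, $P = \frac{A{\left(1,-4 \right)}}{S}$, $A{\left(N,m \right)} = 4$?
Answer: $-90$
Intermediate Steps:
$P = 4$ ($P = \frac{4}{1} = 4 \cdot 1 = 4$)
$l{\left(c \right)} = 1$ ($l{\left(c \right)} = \left(- \frac{1}{3}\right) \left(-3\right) = 1$)
$u{\left(D \right)} = D$ ($u{\left(D \right)} = 1 D = D$)
$h{\left(f \right)} = 3$ ($h{\left(f \right)} = 4 - 1 = 3$)
$F = -30$ ($F = \left(-2\right) 15 = -30$)
$h{\left(u{\left(6 \right)} \right)} F = 3 \left(-30\right) = -90$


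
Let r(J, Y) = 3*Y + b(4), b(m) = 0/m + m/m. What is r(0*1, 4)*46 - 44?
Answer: 554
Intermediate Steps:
b(m) = 1 (b(m) = 0 + 1 = 1)
r(J, Y) = 1 + 3*Y (r(J, Y) = 3*Y + 1 = 1 + 3*Y)
r(0*1, 4)*46 - 44 = (1 + 3*4)*46 - 44 = (1 + 12)*46 - 44 = 13*46 - 44 = 598 - 44 = 554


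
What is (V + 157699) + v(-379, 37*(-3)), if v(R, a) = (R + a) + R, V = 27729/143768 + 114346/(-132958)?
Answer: 1498904640664087/9557552872 ≈ 1.5683e+5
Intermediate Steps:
V = -6376251673/9557552872 (V = 27729*(1/143768) + 114346*(-1/132958) = 27729/143768 - 57173/66479 = -6376251673/9557552872 ≈ -0.66714)
v(R, a) = a + 2*R
(V + 157699) + v(-379, 37*(-3)) = (-6376251673/9557552872 + 157699) + (37*(-3) + 2*(-379)) = 1507210154109855/9557552872 + (-111 - 758) = 1507210154109855/9557552872 - 869 = 1498904640664087/9557552872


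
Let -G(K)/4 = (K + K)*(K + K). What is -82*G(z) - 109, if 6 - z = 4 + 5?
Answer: 11699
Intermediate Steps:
z = -3 (z = 6 - (4 + 5) = 6 - 1*9 = 6 - 9 = -3)
G(K) = -16*K² (G(K) = -4*(K + K)*(K + K) = -4*2*K*2*K = -16*K²)
-82*G(z) - 109 = -(-1312)*(-3)² - 109 = -(-1312)*9 - 109 = -82*(-144) - 109 = 11808 - 109 = 11699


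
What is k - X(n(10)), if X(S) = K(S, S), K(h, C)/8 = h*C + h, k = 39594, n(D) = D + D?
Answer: 36234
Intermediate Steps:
n(D) = 2*D
K(h, C) = 8*h + 8*C*h (K(h, C) = 8*(h*C + h) = 8*(C*h + h) = 8*(h + C*h) = 8*h + 8*C*h)
X(S) = 8*S*(1 + S)
k - X(n(10)) = 39594 - 8*2*10*(1 + 2*10) = 39594 - 8*20*(1 + 20) = 39594 - 8*20*21 = 39594 - 1*3360 = 39594 - 3360 = 36234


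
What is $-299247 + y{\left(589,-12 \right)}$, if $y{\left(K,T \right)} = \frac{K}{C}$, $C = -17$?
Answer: $- \frac{5087788}{17} \approx -2.9928 \cdot 10^{5}$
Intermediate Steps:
$y{\left(K,T \right)} = - \frac{K}{17}$ ($y{\left(K,T \right)} = \frac{K}{-17} = K \left(- \frac{1}{17}\right) = - \frac{K}{17}$)
$-299247 + y{\left(589,-12 \right)} = -299247 - \frac{589}{17} = - \frac{5087788}{17}$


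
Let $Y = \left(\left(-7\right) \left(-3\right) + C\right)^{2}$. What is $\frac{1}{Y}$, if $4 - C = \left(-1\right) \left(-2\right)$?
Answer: $\frac{1}{529} \approx 0.0018904$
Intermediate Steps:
$C = 2$ ($C = 4 - \left(-1\right) \left(-2\right) = 4 - 2 = 2$)
$Y = 529$ ($Y = \left(\left(-7\right) \left(-3\right) + 2\right)^{2} = \left(21 + 2\right)^{2} = 23^{2} = 529$)
$\frac{1}{Y} = \frac{1}{529}$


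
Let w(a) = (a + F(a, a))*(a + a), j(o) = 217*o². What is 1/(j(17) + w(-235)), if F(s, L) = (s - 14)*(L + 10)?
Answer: -1/26158587 ≈ -3.8228e-8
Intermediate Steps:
F(s, L) = (-14 + s)*(10 + L)
w(a) = 2*a*(-140 + a² - 3*a) (w(a) = (a + (-140 - 14*a + 10*a + a*a))*(a + a) = (a + (-140 - 14*a + 10*a + a²))*(2*a) = (a + (-140 + a² - 4*a))*(2*a) = (-140 + a² - 3*a)*(2*a) = 2*a*(-140 + a² - 3*a))
1/(j(17) + w(-235)) = 1/(217*17² + 2*(-235)*(-140 + (-235)² - 3*(-235))) = 1/(217*289 + 2*(-235)*(-140 + 55225 + 705)) = 1/(62713 + 2*(-235)*55790) = 1/(62713 - 26221300) = 1/(-26158587) = -1/26158587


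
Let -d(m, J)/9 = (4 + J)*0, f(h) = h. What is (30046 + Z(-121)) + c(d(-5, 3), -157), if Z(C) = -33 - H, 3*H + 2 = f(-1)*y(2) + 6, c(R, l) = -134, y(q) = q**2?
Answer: 29879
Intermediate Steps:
d(m, J) = 0 (d(m, J) = -9*(4 + J)*0 = -9*0 = 0)
H = 0 (H = -2/3 + (-1*2**2 + 6)/3 = -2/3 + (-1*4 + 6)/3 = -2/3 + (-4 + 6)/3 = -2/3 + (1/3)*2 = -2/3 + 2/3 = 0)
Z(C) = -33 (Z(C) = -33 - 1*0 = -33 + 0 = -33)
(30046 + Z(-121)) + c(d(-5, 3), -157) = (30046 - 33) - 134 = 30013 - 134 = 29879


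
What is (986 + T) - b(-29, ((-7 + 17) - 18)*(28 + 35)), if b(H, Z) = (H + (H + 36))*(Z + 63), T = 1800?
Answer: -6916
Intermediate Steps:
b(H, Z) = (36 + 2*H)*(63 + Z) (b(H, Z) = (H + (36 + H))*(63 + Z) = (36 + 2*H)*(63 + Z))
(986 + T) - b(-29, ((-7 + 17) - 18)*(28 + 35)) = (986 + 1800) - (2268 + 36*(((-7 + 17) - 18)*(28 + 35)) + 126*(-29) + 2*(-29)*(((-7 + 17) - 18)*(28 + 35))) = 2786 - (2268 + 36*((10 - 18)*63) - 3654 + 2*(-29)*((10 - 18)*63)) = 2786 - (2268 + 36*(-8*63) - 3654 + 2*(-29)*(-8*63)) = 2786 - (2268 + 36*(-504) - 3654 + 2*(-29)*(-504)) = 2786 - (2268 - 18144 - 3654 + 29232) = 2786 - 1*9702 = 2786 - 9702 = -6916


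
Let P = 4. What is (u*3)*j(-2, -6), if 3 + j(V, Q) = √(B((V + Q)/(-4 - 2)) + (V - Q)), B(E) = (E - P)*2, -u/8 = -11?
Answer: -792 + 176*I*√3 ≈ -792.0 + 304.84*I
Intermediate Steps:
u = 88 (u = -8*(-11) = 88)
B(E) = -8 + 2*E (B(E) = (E - 1*4)*2 = (E - 4)*2 = (-4 + E)*2 = -8 + 2*E)
j(V, Q) = -3 + √(-8 - 4*Q/3 + 2*V/3) (j(V, Q) = -3 + √((-8 + 2*((V + Q)/(-4 - 2))) + (V - Q)) = -3 + √((-8 + 2*((Q + V)/(-6))) + (V - Q)) = -3 + √((-8 + 2*((Q + V)*(-⅙))) + (V - Q)) = -3 + √((-8 + 2*(-Q/6 - V/6)) + (V - Q)) = -3 + √((-8 + (-Q/3 - V/3)) + (V - Q)) = -3 + √((-8 - Q/3 - V/3) + (V - Q)) = -3 + √(-8 - 4*Q/3 + 2*V/3))
(u*3)*j(-2, -6) = (88*3)*(-3 + √(-72 - 12*(-6) + 6*(-2))/3) = 264*(-3 + √(-72 + 72 - 12)/3) = 264*(-3 + √(-12)/3) = 264*(-3 + (2*I*√3)/3) = 264*(-3 + 2*I*√3/3) = -792 + 176*I*√3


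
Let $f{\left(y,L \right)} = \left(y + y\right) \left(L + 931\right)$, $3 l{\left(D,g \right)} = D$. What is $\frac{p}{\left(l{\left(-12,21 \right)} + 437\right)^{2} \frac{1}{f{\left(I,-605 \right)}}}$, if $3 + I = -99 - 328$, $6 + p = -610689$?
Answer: $\frac{171214450200}{187489} \approx 9.132 \cdot 10^{5}$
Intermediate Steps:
$p = -610695$ ($p = -6 - 610689 = -610695$)
$l{\left(D,g \right)} = \frac{D}{3}$
$I = -430$ ($I = -3 - 427 = -430$)
$f{\left(y,L \right)} = 2 y \left(931 + L\right)$
$\frac{p}{\left(l{\left(-12,21 \right)} + 437\right)^{2} \frac{1}{f{\left(I,-605 \right)}}} = - \frac{610695}{\left(\frac{1}{3} \left(-12\right) + 437\right)^{2} \frac{1}{2 \left(-430\right) \left(931 - 605\right)}} = - \frac{610695}{\left(-4 + 437\right)^{2} \frac{1}{2 \left(-430\right) 326}} = - \frac{610695}{433^{2} \frac{1}{-280360}} = - \frac{610695}{187489 \left(- \frac{1}{280360}\right)} = - \frac{610695}{- \frac{187489}{280360}} = \left(-610695\right) \left(- \frac{280360}{187489}\right) = \frac{171214450200}{187489}$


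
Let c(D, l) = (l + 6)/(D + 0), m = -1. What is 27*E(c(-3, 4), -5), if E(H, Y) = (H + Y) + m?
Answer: -252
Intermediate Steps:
c(D, l) = (6 + l)/D
E(H, Y) = -1 + H + Y (E(H, Y) = (H + Y) - 1 = -1 + H + Y)
27*E(c(-3, 4), -5) = 27*(-1 + (6 + 4)/(-3) - 5) = 27*(-1 - ⅓*10 - 5) = 27*(-1 - 10/3 - 5) = 27*(-28/3) = -252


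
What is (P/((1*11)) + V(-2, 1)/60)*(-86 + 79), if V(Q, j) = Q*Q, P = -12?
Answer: 1183/165 ≈ 7.1697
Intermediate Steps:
V(Q, j) = Q²
(P/((1*11)) + V(-2, 1)/60)*(-86 + 79) = (-12/(1*11) + (-2)²/60)*(-86 + 79) = (-12/11 + 4*(1/60))*(-7) = (-12*1/11 + 1/15)*(-7) = (-12/11 + 1/15)*(-7) = -169/165*(-7) = 1183/165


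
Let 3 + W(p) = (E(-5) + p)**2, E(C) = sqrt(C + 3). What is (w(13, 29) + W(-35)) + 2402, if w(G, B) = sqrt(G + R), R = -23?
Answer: 3622 + I*sqrt(10) - 70*I*sqrt(2) ≈ 3622.0 - 95.833*I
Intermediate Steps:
E(C) = sqrt(3 + C)
w(G, B) = sqrt(-23 + G) (w(G, B) = sqrt(G - 23) = sqrt(-23 + G))
W(p) = -3 + (p + I*sqrt(2))**2 (W(p) = -3 + (sqrt(3 - 5) + p)**2 = -3 + (sqrt(-2) + p)**2 = -3 + (I*sqrt(2) + p)**2 = -3 + (p + I*sqrt(2))**2)
(w(13, 29) + W(-35)) + 2402 = (sqrt(-23 + 13) + (-3 + (-35 + I*sqrt(2))**2)) + 2402 = (sqrt(-10) + (-3 + (-35 + I*sqrt(2))**2)) + 2402 = (I*sqrt(10) + (-3 + (-35 + I*sqrt(2))**2)) + 2402 = (-3 + (-35 + I*sqrt(2))**2 + I*sqrt(10)) + 2402 = 2399 + (-35 + I*sqrt(2))**2 + I*sqrt(10)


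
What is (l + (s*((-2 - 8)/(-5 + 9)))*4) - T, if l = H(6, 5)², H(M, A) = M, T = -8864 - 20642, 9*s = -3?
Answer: 88636/3 ≈ 29545.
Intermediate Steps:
s = -⅓ (s = (⅑)*(-3) = -⅓ ≈ -0.33333)
T = -29506
l = 36 (l = 6² = 36)
(l + (s*((-2 - 8)/(-5 + 9)))*4) - T = (36 - (-2 - 8)/(3*(-5 + 9))*4) - 1*(-29506) = (36 - (-10)/(3*4)*4) + 29506 = (36 - ⅓*(-5/2)*4) + 29506 = (36 + (⅚)*4) + 29506 = (36 + 10/3) + 29506 = 118/3 + 29506 = 88636/3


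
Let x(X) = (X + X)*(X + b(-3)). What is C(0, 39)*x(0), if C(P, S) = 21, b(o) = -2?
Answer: 0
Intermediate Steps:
x(X) = 2*X*(-2 + X) (x(X) = (X + X)*(X - 2) = (2*X)*(-2 + X) = 2*X*(-2 + X))
C(0, 39)*x(0) = 21*(2*0*(-2 + 0)) = 21*(2*0*(-2)) = 21*0 = 0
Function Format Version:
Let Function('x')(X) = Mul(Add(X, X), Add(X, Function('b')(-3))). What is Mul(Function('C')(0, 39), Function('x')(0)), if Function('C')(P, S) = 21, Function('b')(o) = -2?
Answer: 0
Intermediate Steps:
Function('x')(X) = Mul(2, X, Add(-2, X)) (Function('x')(X) = Mul(Add(X, X), Add(X, -2)) = Mul(Mul(2, X), Add(-2, X)) = Mul(2, X, Add(-2, X)))
Mul(Function('C')(0, 39), Function('x')(0)) = Mul(21, Mul(2, 0, Add(-2, 0))) = Mul(21, Mul(2, 0, -2)) = Mul(21, 0) = 0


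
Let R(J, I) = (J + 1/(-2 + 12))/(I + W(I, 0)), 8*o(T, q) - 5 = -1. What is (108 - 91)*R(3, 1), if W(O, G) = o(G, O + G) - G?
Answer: 527/15 ≈ 35.133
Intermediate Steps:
o(T, q) = 1/2 (o(T, q) = 5/8 + (1/8)*(-1) = 5/8 - 1/8 = 1/2)
W(O, G) = 1/2 - G
R(J, I) = (1/10 + J)/(1/2 + I) (R(J, I) = (J + 1/(-2 + 12))/(I + (1/2 - 1*0)) = (J + 1/10)/(I + (1/2 + 0)) = (J + 1/10)/(I + 1/2) = (1/10 + J)/(1/2 + I))
(108 - 91)*R(3, 1) = (108 - 91)*((1 + 10*3)/(5*(1 + 2*1))) = 17*((1 + 30)/(5*(1 + 2))) = 17*((1/5)*31/3) = 17*((1/5)*(1/3)*31) = 17*(31/15) = 527/15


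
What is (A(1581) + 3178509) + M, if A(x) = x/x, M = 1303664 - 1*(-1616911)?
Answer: 6099085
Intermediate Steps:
M = 2920575 (M = 1303664 + 1616911 = 2920575)
A(x) = 1
(A(1581) + 3178509) + M = (1 + 3178509) + 2920575 = 3178510 + 2920575 = 6099085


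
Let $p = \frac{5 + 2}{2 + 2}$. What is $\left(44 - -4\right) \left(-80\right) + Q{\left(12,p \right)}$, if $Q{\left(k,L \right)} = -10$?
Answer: $-3850$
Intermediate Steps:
$p = \frac{7}{4} \approx 1.75$
$\left(44 - -4\right) \left(-80\right) + Q{\left(12,p \right)} = \left(44 - -4\right) \left(-80\right) - 10 = \left(44 + 4\right) \left(-80\right) - 10 = 48 \left(-80\right) - 10 = -3840 - 10 = -3850$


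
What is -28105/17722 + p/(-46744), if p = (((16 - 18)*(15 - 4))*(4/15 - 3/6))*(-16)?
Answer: -2460533537/1553244690 ≈ -1.5841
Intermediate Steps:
p = -1232/15 (p = ((-2*11)*(4*(1/15) - 3*⅙))*(-16) = -22*(4/15 - ½)*(-16) = -22*(-7/30)*(-16) = (77/15)*(-16) = -1232/15 ≈ -82.133)
-28105/17722 + p/(-46744) = -28105/17722 - 1232/15/(-46744) = -28105*1/17722 - 1232/15*(-1/46744) = -28105/17722 + 154/87645 = -2460533537/1553244690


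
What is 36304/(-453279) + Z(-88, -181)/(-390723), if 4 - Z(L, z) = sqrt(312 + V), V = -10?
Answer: -1576291212/19678503413 + sqrt(302)/390723 ≈ -0.080058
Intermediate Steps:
Z(L, z) = 4 - sqrt(302) (Z(L, z) = 4 - sqrt(312 - 10) = 4 - sqrt(302))
36304/(-453279) + Z(-88, -181)/(-390723) = 36304/(-453279) + (4 - sqrt(302))/(-390723) = 36304*(-1/453279) + (4 - sqrt(302))*(-1/390723) = -36304/453279 + (-4/390723 + sqrt(302)/390723) = -1576291212/19678503413 + sqrt(302)/390723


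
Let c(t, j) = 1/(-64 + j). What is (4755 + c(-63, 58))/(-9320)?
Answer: -28529/55920 ≈ -0.51018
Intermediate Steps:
(4755 + c(-63, 58))/(-9320) = (4755 + 1/(-64 + 58))/(-9320) = (4755 + 1/(-6))*(-1/9320) = (4755 - ⅙)*(-1/9320) = (28529/6)*(-1/9320) = -28529/55920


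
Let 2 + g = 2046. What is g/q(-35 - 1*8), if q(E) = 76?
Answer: 511/19 ≈ 26.895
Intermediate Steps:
g = 2044 (g = -2 + 2046 = 2044)
g/q(-35 - 1*8) = 2044/76 = 2044*(1/76) = 511/19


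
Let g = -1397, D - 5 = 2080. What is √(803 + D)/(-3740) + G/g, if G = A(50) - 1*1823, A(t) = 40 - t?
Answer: 1833/1397 - 19*√2/1870 ≈ 1.2977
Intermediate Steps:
D = 2085 (D = 5 + 2080 = 2085)
G = -1833 (G = (40 - 1*50) - 1*1823 = (40 - 50) - 1823 = -10 - 1823 = -1833)
√(803 + D)/(-3740) + G/g = √(803 + 2085)/(-3740) - 1833/(-1397) = √2888*(-1/3740) - 1833*(-1/1397) = (38*√2)*(-1/3740) + 1833/1397 = -19*√2/1870 + 1833/1397 = 1833/1397 - 19*√2/1870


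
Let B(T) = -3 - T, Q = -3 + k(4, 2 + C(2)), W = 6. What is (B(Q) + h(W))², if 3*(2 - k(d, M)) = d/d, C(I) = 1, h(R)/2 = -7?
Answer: 2209/9 ≈ 245.44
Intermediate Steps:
h(R) = -14 (h(R) = 2*(-7) = -14)
k(d, M) = 5/3 (k(d, M) = 2 - d/(3*d) = 2 - ⅓*1 = 2 - ⅓ = 5/3)
Q = -4/3 (Q = -3 + 5/3 = -4/3 ≈ -1.3333)
(B(Q) + h(W))² = ((-3 - 1*(-4/3)) - 14)² = ((-3 + 4/3) - 14)² = (-5/3 - 14)² = (-47/3)² = 2209/9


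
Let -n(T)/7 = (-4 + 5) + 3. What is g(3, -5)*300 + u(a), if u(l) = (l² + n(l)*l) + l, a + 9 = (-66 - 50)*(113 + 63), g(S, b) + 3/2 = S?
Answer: 417732550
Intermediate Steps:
g(S, b) = -3/2 + S
a = -20425 (a = -9 + (-66 - 50)*(113 + 63) = -9 - 116*176 = -9 - 20416 = -20425)
n(T) = -28 (n(T) = -7*((-4 + 5) + 3) = -7*(1 + 3) = -7*4 = -28)
u(l) = l² - 27*l (u(l) = (l² - 28*l) + l = l² - 27*l)
g(3, -5)*300 + u(a) = (-3/2 + 3)*300 - 20425*(-27 - 20425) = (3/2)*300 - 20425*(-20452) = 450 + 417732100 = 417732550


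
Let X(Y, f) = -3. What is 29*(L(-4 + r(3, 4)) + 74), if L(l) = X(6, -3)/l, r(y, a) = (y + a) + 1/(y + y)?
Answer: 40252/19 ≈ 2118.5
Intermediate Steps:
r(y, a) = a + y + 1/(2*y) (r(y, a) = (a + y) + 1/(2*y) = a + y + 1/(2*y))
L(l) = -3/l
29*(L(-4 + r(3, 4)) + 74) = 29*(-3/(-4 + (4 + 3 + (½)/3)) + 74) = 29*(-3/(-4 + (4 + 3 + (½)*(⅓))) + 74) = 29*(-3/(-4 + (4 + 3 + ⅙)) + 74) = 29*(-3/(-4 + 43/6) + 74) = 29*(-3/19/6 + 74) = 29*(-3*6/19 + 74) = 29*(-18/19 + 74) = 29*(1388/19) = 40252/19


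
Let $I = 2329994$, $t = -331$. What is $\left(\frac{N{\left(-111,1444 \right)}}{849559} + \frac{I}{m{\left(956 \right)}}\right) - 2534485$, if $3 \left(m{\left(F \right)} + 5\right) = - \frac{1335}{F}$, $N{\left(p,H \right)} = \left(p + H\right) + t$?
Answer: $- \frac{13142812285565001}{4438945775} \approx -2.9608 \cdot 10^{6}$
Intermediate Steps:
$N{\left(p,H \right)} = -331 + H + p$ ($N{\left(p,H \right)} = \left(p + H\right) - 331 = \left(H + p\right) - 331 = -331 + H + p$)
$m{\left(F \right)} = -5 - \frac{445}{F}$ ($m{\left(F \right)} = -5 + \frac{\left(-1335\right) \frac{1}{F}}{3} = -5 - \frac{445}{F}$)
$\left(\frac{N{\left(-111,1444 \right)}}{849559} + \frac{I}{m{\left(956 \right)}}\right) - 2534485 = \left(\frac{-331 + 1444 - 111}{849559} + \frac{2329994}{-5 - \frac{445}{956}}\right) - 2534485 = \left(1002 \cdot \frac{1}{849559} + \frac{2329994}{-5 - \frac{445}{956}}\right) - 2534485 = \left(\frac{1002}{849559} + \frac{2329994}{-5 - \frac{445}{956}}\right) - 2534485 = \left(\frac{1002}{849559} + \frac{2329994}{- \frac{5225}{956}}\right) - 2534485 = \left(\frac{1002}{849559} + 2329994 \left(- \frac{956}{5225}\right)\right) - 2534485 = \left(\frac{1002}{849559} - \frac{2227474264}{5225}\right) - 2534485 = - \frac{1892370803014126}{4438945775} - 2534485 = - \frac{13142812285565001}{4438945775}$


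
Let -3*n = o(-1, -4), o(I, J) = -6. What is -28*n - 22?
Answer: -78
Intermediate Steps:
n = 2 (n = -⅓*(-6) = 2)
-28*n - 22 = -28*2 - 22 = -56 - 22 = -78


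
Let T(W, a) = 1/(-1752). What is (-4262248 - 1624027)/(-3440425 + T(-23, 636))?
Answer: 10312753800/6027624601 ≈ 1.7109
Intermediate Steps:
T(W, a) = -1/1752
(-4262248 - 1624027)/(-3440425 + T(-23, 636)) = (-4262248 - 1624027)/(-3440425 - 1/1752) = -5886275/(-6027624601/1752) = -5886275*(-1752/6027624601) = 10312753800/6027624601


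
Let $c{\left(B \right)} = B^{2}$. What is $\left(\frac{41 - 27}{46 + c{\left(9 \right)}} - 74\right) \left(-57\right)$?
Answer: $\frac{534888}{127} \approx 4211.7$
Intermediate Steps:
$\left(\frac{41 - 27}{46 + c{\left(9 \right)}} - 74\right) \left(-57\right) = \left(\frac{41 - 27}{46 + 9^{2}} - 74\right) \left(-57\right) = \left(\frac{14}{46 + 81} - 74\right) \left(-57\right) = \left(\frac{14}{127} - 74\right) \left(-57\right) = \left(- \frac{9384}{127}\right) \left(-57\right) = \frac{534888}{127}$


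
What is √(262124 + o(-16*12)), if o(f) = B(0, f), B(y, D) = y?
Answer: 2*√65531 ≈ 511.98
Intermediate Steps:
o(f) = 0
√(262124 + o(-16*12)) = √(262124 + 0) = √262124 = 2*√65531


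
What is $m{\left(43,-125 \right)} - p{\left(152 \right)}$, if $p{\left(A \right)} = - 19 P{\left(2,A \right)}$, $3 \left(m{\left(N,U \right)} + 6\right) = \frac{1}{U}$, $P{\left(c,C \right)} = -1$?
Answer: $- \frac{9376}{375} \approx -25.003$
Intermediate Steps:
$m{\left(N,U \right)} = -6 + \frac{1}{3 U}$
$p{\left(A \right)} = 19$ ($p{\left(A \right)} = \left(-19\right) \left(-1\right) = 19$)
$m{\left(43,-125 \right)} - p{\left(152 \right)} = \left(-6 + \frac{1}{3 \left(-125\right)}\right) - 19 = \left(-6 + \frac{1}{3} \left(- \frac{1}{125}\right)\right) - 19 = \left(-6 - \frac{1}{375}\right) - 19 = - \frac{2251}{375} - 19 = - \frac{9376}{375}$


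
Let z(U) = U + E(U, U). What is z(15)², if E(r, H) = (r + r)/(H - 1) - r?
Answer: 225/49 ≈ 4.5918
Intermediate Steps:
E(r, H) = -r + 2*r/(-1 + H) (E(r, H) = (2*r)/(-1 + H) - r = 2*r/(-1 + H) - r = -r + 2*r/(-1 + H))
z(U) = U + U*(3 - U)/(-1 + U)
z(15)² = (2*15/(-1 + 15))² = (2*15/14)² = (2*15*(1/14))² = (15/7)² = 225/49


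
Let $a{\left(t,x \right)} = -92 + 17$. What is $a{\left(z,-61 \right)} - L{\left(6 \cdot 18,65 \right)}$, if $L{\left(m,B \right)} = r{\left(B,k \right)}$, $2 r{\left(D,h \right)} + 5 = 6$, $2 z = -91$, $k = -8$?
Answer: $- \frac{151}{2} \approx -75.5$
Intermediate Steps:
$z = - \frac{91}{2}$ ($z = \frac{1}{2} \left(-91\right) = - \frac{91}{2} \approx -45.5$)
$r{\left(D,h \right)} = \frac{1}{2}$ ($r{\left(D,h \right)} = - \frac{5}{2} + \frac{1}{2} \cdot 6 = - \frac{5}{2} + 3 = \frac{1}{2}$)
$L{\left(m,B \right)} = \frac{1}{2}$
$a{\left(t,x \right)} = -75$
$a{\left(z,-61 \right)} - L{\left(6 \cdot 18,65 \right)} = -75 - \frac{1}{2} = - \frac{151}{2}$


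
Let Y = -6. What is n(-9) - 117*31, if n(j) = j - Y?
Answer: -3630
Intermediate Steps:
n(j) = 6 + j (n(j) = j - 1*(-6) = j + 6 = 6 + j)
n(-9) - 117*31 = (6 - 9) - 117*31 = -3 - 3627 = -3630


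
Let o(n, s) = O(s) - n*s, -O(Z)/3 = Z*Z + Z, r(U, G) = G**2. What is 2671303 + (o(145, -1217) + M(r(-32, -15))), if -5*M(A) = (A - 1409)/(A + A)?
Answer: -1790828408/1125 ≈ -1.5918e+6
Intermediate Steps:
O(Z) = -3*Z - 3*Z**2 (O(Z) = -3*(Z*Z + Z) = -3*(Z**2 + Z) = -3*(Z + Z**2) = -3*Z - 3*Z**2)
o(n, s) = -n*s - 3*s*(1 + s) (o(n, s) = -3*s*(1 + s) - n*s = -n*s - 3*s*(1 + s))
M(A) = -(-1409 + A)/(10*A) (M(A) = -(A - 1409)/(5*(A + A)) = -(-1409 + A)/(5*(2*A)) = -(-1409 + A)*1/(2*A)/5 = -(-1409 + A)/(10*A))
2671303 + (o(145, -1217) + M(r(-32, -15))) = 2671303 + (-1217*(-3 - 1*145 - 3*(-1217)) + (1409 - 1*(-15)**2)/(10*((-15)**2))) = 2671303 + (-1217*(-3 - 145 + 3651) + (1/10)*(1409 - 1*225)/225) = 2671303 + (-1217*3503 + (1/10)*(1/225)*(1409 - 225)) = 2671303 + (-4263151 + (1/10)*(1/225)*1184) = 2671303 + (-4263151 + 592/1125) = 2671303 - 4796044283/1125 = -1790828408/1125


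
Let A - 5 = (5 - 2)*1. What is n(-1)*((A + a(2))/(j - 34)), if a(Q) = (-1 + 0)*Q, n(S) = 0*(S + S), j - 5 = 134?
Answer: 0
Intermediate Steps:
j = 139 (j = 5 + 134 = 139)
n(S) = 0 (n(S) = 0*(2*S) = 0)
A = 8 (A = 5 + (5 - 2)*1 = 5 + 3*1 = 5 + 3 = 8)
a(Q) = -Q
n(-1)*((A + a(2))/(j - 34)) = 0*((8 - 1*2)/(139 - 34)) = 0*((8 - 2)/105) = 0*(6*(1/105)) = 0*(2/35) = 0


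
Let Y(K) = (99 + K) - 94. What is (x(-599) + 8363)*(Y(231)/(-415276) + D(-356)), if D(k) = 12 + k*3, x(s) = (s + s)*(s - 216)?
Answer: -107959157164559/103819 ≈ -1.0399e+9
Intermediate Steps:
x(s) = 2*s*(-216 + s) (x(s) = (2*s)*(-216 + s) = 2*s*(-216 + s))
D(k) = 12 + 3*k
Y(K) = 5 + K
(x(-599) + 8363)*(Y(231)/(-415276) + D(-356)) = (2*(-599)*(-216 - 599) + 8363)*((5 + 231)/(-415276) + (12 + 3*(-356))) = (2*(-599)*(-815) + 8363)*(236*(-1/415276) + (12 - 1068)) = (976370 + 8363)*(-59/103819 - 1056) = 984733*(-109632923/103819) = -107959157164559/103819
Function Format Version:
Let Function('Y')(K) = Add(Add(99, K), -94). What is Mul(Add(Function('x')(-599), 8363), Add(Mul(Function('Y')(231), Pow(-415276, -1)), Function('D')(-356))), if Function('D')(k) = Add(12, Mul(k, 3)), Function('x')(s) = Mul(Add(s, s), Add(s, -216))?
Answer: Rational(-107959157164559, 103819) ≈ -1.0399e+9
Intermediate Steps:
Function('x')(s) = Mul(2, s, Add(-216, s)) (Function('x')(s) = Mul(Mul(2, s), Add(-216, s)) = Mul(2, s, Add(-216, s)))
Function('D')(k) = Add(12, Mul(3, k))
Function('Y')(K) = Add(5, K)
Mul(Add(Function('x')(-599), 8363), Add(Mul(Function('Y')(231), Pow(-415276, -1)), Function('D')(-356))) = Mul(Add(Mul(2, -599, Add(-216, -599)), 8363), Add(Mul(Add(5, 231), Pow(-415276, -1)), Add(12, Mul(3, -356)))) = Mul(Add(Mul(2, -599, -815), 8363), Add(Mul(236, Rational(-1, 415276)), Add(12, -1068))) = Mul(Add(976370, 8363), Add(Rational(-59, 103819), -1056)) = Mul(984733, Rational(-109632923, 103819)) = Rational(-107959157164559, 103819)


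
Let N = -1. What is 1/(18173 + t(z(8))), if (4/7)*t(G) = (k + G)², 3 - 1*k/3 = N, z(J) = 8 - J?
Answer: 1/18425 ≈ 5.4274e-5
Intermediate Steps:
k = 12 (k = 9 - 3*(-1) = 9 + 3 = 12)
t(G) = 7*(12 + G)²/4
1/(18173 + t(z(8))) = 1/(18173 + 7*(12 + (8 - 1*8))²/4) = 1/(18173 + 7*(12 + (8 - 8))²/4) = 1/(18173 + 7*(12 + 0)²/4) = 1/(18173 + (7/4)*12²) = 1/(18173 + (7/4)*144) = 1/(18173 + 252) = 1/18425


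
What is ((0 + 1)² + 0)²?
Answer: 1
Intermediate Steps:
((0 + 1)² + 0)² = (1² + 0)² = (1 + 0)² = 1² = 1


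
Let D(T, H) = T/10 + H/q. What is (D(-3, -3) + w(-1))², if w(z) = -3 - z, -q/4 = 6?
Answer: 7569/1600 ≈ 4.7306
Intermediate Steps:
q = -24 (q = -4*6 = -24)
D(T, H) = -H/24 + T/10 (D(T, H) = T/10 + H/(-24) = T*(⅒) + H*(-1/24) = T/10 - H/24 = -H/24 + T/10)
(D(-3, -3) + w(-1))² = ((-1/24*(-3) + (⅒)*(-3)) + (-3 - 1*(-1)))² = ((⅛ - 3/10) + (-3 + 1))² = (-7/40 - 2)² = (-87/40)² = 7569/1600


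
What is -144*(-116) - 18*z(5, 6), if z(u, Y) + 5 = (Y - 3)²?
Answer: 16632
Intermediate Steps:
z(u, Y) = -5 + (-3 + Y)² (z(u, Y) = -5 + (Y - 3)² = -5 + (-3 + Y)²)
-144*(-116) - 18*z(5, 6) = -144*(-116) - 18*(-5 + (-3 + 6)²) = 16704 - 18*(-5 + 3²) = 16704 - 18*(-5 + 9) = 16704 - 18*4 = 16704 - 72 = 16632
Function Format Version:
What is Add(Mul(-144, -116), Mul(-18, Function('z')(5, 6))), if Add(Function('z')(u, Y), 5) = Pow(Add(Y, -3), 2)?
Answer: 16632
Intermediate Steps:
Function('z')(u, Y) = Add(-5, Pow(Add(-3, Y), 2)) (Function('z')(u, Y) = Add(-5, Pow(Add(Y, -3), 2)) = Add(-5, Pow(Add(-3, Y), 2)))
Add(Mul(-144, -116), Mul(-18, Function('z')(5, 6))) = Add(Mul(-144, -116), Mul(-18, Add(-5, Pow(Add(-3, 6), 2)))) = Add(16704, Mul(-18, Add(-5, Pow(3, 2)))) = Add(16704, Mul(-18, Add(-5, 9))) = Add(16704, Mul(-18, 4)) = Add(16704, -72) = 16632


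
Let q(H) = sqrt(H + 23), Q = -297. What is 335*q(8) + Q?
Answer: -297 + 335*sqrt(31) ≈ 1568.2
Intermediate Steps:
q(H) = sqrt(23 + H)
335*q(8) + Q = 335*sqrt(23 + 8) - 297 = 335*sqrt(31) - 297 = -297 + 335*sqrt(31)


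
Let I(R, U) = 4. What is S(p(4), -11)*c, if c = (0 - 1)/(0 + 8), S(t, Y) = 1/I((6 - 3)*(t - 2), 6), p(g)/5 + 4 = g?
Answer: -1/32 ≈ -0.031250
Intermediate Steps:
p(g) = -20 + 5*g
S(t, Y) = 1/4
c = -1/8 ≈ -0.12500
S(p(4), -11)*c = (1/4)*(-1/8) = -1/32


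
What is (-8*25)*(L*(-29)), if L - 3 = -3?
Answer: 0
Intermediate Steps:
L = 0 (L = 3 - 3 = 0)
(-8*25)*(L*(-29)) = (-8*25)*(0*(-29)) = -200*0 = 0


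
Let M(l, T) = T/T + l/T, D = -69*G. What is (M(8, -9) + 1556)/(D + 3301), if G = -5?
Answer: 14005/32814 ≈ 0.42680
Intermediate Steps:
D = 345 (D = -69*(-5) = 345)
M(l, T) = 1 + l/T
(M(8, -9) + 1556)/(D + 3301) = ((-9 + 8)/(-9) + 1556)/(345 + 3301) = (-⅑*(-1) + 1556)/3646 = (⅑ + 1556)*(1/3646) = (14005/9)*(1/3646) = 14005/32814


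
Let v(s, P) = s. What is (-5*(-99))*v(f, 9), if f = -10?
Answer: -4950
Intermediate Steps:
(-5*(-99))*v(f, 9) = -5*(-99)*(-10) = 495*(-10) = -4950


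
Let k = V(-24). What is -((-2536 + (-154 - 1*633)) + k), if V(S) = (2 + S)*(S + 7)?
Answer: 2949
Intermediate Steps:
V(S) = (2 + S)*(7 + S)
k = 374 (k = 14 + (-24)² + 9*(-24) = 14 + 576 - 216 = 374)
-((-2536 + (-154 - 1*633)) + k) = -((-2536 + (-154 - 1*633)) + 374) = -((-2536 + (-154 - 633)) + 374) = -((-2536 - 787) + 374) = -(-3323 + 374) = -1*(-2949) = 2949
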